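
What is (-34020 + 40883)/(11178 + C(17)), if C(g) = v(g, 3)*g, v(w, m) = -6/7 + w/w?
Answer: 48041/78263 ≈ 0.61384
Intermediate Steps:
v(w, m) = 1/7 (v(w, m) = -6*1/7 + 1 = -6/7 + 1 = 1/7)
C(g) = g/7
(-34020 + 40883)/(11178 + C(17)) = (-34020 + 40883)/(11178 + (1/7)*17) = 6863/(11178 + 17/7) = 6863/(78263/7) = 6863*(7/78263) = 48041/78263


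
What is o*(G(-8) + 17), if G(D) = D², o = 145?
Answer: 11745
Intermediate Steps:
o*(G(-8) + 17) = 145*((-8)² + 17) = 145*(64 + 17) = 145*81 = 11745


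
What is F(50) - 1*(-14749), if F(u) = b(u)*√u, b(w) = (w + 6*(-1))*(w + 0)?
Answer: 14749 + 11000*√2 ≈ 30305.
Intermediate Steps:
b(w) = w*(-6 + w) (b(w) = (w - 6)*w = (-6 + w)*w = w*(-6 + w))
F(u) = u^(3/2)*(-6 + u) (F(u) = (u*(-6 + u))*√u = u^(3/2)*(-6 + u))
F(50) - 1*(-14749) = 50^(3/2)*(-6 + 50) - 1*(-14749) = (250*√2)*44 + 14749 = 11000*√2 + 14749 = 14749 + 11000*√2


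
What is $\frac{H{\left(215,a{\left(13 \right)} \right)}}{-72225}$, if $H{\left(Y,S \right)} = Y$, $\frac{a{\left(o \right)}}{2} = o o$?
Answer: $- \frac{43}{14445} \approx -0.0029768$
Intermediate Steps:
$a{\left(o \right)} = 2 o^{2}$ ($a{\left(o \right)} = 2 o o = 2 o^{2}$)
$\frac{H{\left(215,a{\left(13 \right)} \right)}}{-72225} = \frac{215}{-72225} = 215 \left(- \frac{1}{72225}\right) = - \frac{43}{14445}$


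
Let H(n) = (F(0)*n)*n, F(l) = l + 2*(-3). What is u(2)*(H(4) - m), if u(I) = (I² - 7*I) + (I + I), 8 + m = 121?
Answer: 1254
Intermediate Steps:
m = 113 (m = -8 + 121 = 113)
F(l) = -6 + l (F(l) = l - 6 = -6 + l)
H(n) = -6*n² (H(n) = ((-6 + 0)*n)*n = (-6*n)*n = -6*n²)
u(I) = I² - 5*I (u(I) = (I² - 7*I) + 2*I = I² - 5*I)
u(2)*(H(4) - m) = (2*(-5 + 2))*(-6*4² - 1*113) = (2*(-3))*(-6*16 - 113) = -6*(-96 - 113) = -6*(-209) = 1254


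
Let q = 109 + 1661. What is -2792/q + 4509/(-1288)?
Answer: -5788513/1139880 ≈ -5.0782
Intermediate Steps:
q = 1770
-2792/q + 4509/(-1288) = -2792/1770 + 4509/(-1288) = -2792*1/1770 + 4509*(-1/1288) = -1396/885 - 4509/1288 = -5788513/1139880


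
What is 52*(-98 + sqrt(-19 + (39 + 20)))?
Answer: -5096 + 104*sqrt(10) ≈ -4767.1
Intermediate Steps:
52*(-98 + sqrt(-19 + (39 + 20))) = 52*(-98 + sqrt(-19 + 59)) = 52*(-98 + sqrt(40)) = 52*(-98 + 2*sqrt(10)) = -5096 + 104*sqrt(10)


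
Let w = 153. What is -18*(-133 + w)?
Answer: -360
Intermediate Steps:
-18*(-133 + w) = -18*(-133 + 153) = -18*20 = -360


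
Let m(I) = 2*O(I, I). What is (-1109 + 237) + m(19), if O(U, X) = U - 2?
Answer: -838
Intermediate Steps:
O(U, X) = -2 + U
m(I) = -4 + 2*I (m(I) = 2*(-2 + I) = -4 + 2*I)
(-1109 + 237) + m(19) = (-1109 + 237) + (-4 + 2*19) = -872 + (-4 + 38) = -872 + 34 = -838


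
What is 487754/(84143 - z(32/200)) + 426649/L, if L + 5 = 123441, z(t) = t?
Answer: 2402646532179/259656389956 ≈ 9.2532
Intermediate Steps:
L = 123436 (L = -5 + 123441 = 123436)
487754/(84143 - z(32/200)) + 426649/L = 487754/(84143 - 32/200) + 426649/123436 = 487754/(84143 - 32/200) + 426649*(1/123436) = 487754/(84143 - 1*4/25) + 426649/123436 = 487754/(84143 - 4/25) + 426649/123436 = 487754/(2103571/25) + 426649/123436 = 487754*(25/2103571) + 426649/123436 = 12193850/2103571 + 426649/123436 = 2402646532179/259656389956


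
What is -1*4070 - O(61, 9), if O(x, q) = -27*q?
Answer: -3827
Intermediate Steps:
-1*4070 - O(61, 9) = -1*4070 - (-27)*9 = -4070 - 1*(-243) = -4070 + 243 = -3827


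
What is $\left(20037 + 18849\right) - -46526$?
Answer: $85412$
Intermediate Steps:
$\left(20037 + 18849\right) - -46526 = 38886 + 46526 = 85412$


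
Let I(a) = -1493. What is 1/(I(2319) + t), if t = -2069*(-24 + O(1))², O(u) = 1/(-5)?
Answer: -25/30329554 ≈ -8.2428e-7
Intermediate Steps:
O(u) = -⅕
t = -30292229/25 (t = -2069*(-24 - ⅕)² = -2069*(-121/5)² = -2069*14641/25 = -30292229/25 ≈ -1.2117e+6)
1/(I(2319) + t) = 1/(-1493 - 30292229/25) = 1/(-30329554/25) = -25/30329554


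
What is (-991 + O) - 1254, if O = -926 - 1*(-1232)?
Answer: -1939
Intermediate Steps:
O = 306 (O = -926 + 1232 = 306)
(-991 + O) - 1254 = (-991 + 306) - 1254 = -685 - 1254 = -1939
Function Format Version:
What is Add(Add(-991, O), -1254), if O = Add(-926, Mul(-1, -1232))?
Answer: -1939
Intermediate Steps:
O = 306 (O = Add(-926, 1232) = 306)
Add(Add(-991, O), -1254) = Add(Add(-991, 306), -1254) = Add(-685, -1254) = -1939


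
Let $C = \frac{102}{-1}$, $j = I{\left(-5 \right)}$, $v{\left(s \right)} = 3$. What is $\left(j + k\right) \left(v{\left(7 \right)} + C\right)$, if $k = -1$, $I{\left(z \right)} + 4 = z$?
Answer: $990$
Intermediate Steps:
$I{\left(z \right)} = -4 + z$
$j = -9$ ($j = -4 - 5 = -9$)
$C = -102$ ($C = 102 \left(-1\right) = -102$)
$\left(j + k\right) \left(v{\left(7 \right)} + C\right) = \left(-9 - 1\right) \left(3 - 102\right) = \left(-10\right) \left(-99\right) = 990$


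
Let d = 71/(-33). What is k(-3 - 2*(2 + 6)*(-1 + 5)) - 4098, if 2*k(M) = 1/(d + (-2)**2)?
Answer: -499923/122 ≈ -4097.7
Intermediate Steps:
d = -71/33 (d = 71*(-1/33) = -71/33 ≈ -2.1515)
k(M) = 33/122 (k(M) = 1/(2*(-71/33 + (-2)**2)) = 1/(2*(-71/33 + 4)) = 1/(2*(61/33)) = (1/2)*(33/61) = 33/122)
k(-3 - 2*(2 + 6)*(-1 + 5)) - 4098 = 33/122 - 4098 = -499923/122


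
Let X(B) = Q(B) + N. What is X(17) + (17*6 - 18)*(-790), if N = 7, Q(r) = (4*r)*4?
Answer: -66081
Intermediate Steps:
Q(r) = 16*r
X(B) = 7 + 16*B (X(B) = 16*B + 7 = 7 + 16*B)
X(17) + (17*6 - 18)*(-790) = (7 + 16*17) + (17*6 - 18)*(-790) = (7 + 272) + (102 - 18)*(-790) = 279 + 84*(-790) = 279 - 66360 = -66081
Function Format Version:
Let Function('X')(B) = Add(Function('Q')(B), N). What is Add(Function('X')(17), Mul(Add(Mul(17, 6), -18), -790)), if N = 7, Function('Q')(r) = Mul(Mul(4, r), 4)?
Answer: -66081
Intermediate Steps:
Function('Q')(r) = Mul(16, r)
Function('X')(B) = Add(7, Mul(16, B)) (Function('X')(B) = Add(Mul(16, B), 7) = Add(7, Mul(16, B)))
Add(Function('X')(17), Mul(Add(Mul(17, 6), -18), -790)) = Add(Add(7, Mul(16, 17)), Mul(Add(Mul(17, 6), -18), -790)) = Add(Add(7, 272), Mul(Add(102, -18), -790)) = Add(279, Mul(84, -790)) = Add(279, -66360) = -66081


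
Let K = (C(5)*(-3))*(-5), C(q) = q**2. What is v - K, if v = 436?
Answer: 61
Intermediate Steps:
K = 375 (K = (5**2*(-3))*(-5) = (25*(-3))*(-5) = -75*(-5) = 375)
v - K = 436 - 1*375 = 436 - 375 = 61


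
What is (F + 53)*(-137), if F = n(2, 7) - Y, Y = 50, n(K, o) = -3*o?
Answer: 2466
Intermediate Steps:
F = -71 (F = -3*7 - 1*50 = -21 - 50 = -71)
(F + 53)*(-137) = (-71 + 53)*(-137) = -18*(-137) = 2466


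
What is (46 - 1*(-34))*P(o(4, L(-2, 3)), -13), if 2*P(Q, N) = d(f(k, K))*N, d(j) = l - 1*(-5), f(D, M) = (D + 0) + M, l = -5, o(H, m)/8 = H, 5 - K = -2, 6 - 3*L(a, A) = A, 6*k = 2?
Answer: 0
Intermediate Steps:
k = 1/3 (k = (1/6)*2 = 1/3 ≈ 0.33333)
L(a, A) = 2 - A/3
K = 7 (K = 5 - 1*(-2) = 5 + 2 = 7)
o(H, m) = 8*H
f(D, M) = D + M
d(j) = 0 (d(j) = -5 - 1*(-5) = -5 + 5 = 0)
P(Q, N) = 0 (P(Q, N) = (0*N)/2 = (1/2)*0 = 0)
(46 - 1*(-34))*P(o(4, L(-2, 3)), -13) = (46 - 1*(-34))*0 = (46 + 34)*0 = 80*0 = 0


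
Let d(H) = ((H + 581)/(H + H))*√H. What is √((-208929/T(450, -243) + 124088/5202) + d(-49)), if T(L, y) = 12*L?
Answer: √(-15436054 - 39535200*I)/1020 ≈ 3.6026 - 5.274*I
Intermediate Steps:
d(H) = (581 + H)/(2*√H) (d(H) = ((581 + H)/((2*H)))*√H = ((581 + H)*(1/(2*H)))*√H = ((581 + H)/(2*H))*√H = (581 + H)/(2*√H))
√((-208929/T(450, -243) + 124088/5202) + d(-49)) = √((-208929/(12*450) + 124088/5202) + (581 - 49)/(2*√(-49))) = √((-208929/5400 + 124088*(1/5202)) + (½)*(-I/7)*532) = √((-208929*1/5400 + 62044/2601) - 38*I) = √((-69643/1800 + 62044/2601) - 38*I) = √(-7718027/520200 - 38*I)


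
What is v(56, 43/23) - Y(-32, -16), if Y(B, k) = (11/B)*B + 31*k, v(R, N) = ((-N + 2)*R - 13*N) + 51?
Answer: 519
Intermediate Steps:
v(R, N) = 51 - 13*N + R*(2 - N) (v(R, N) = ((2 - N)*R - 13*N) + 51 = (R*(2 - N) - 13*N) + 51 = (-13*N + R*(2 - N)) + 51 = 51 - 13*N + R*(2 - N))
Y(B, k) = 11 + 31*k
v(56, 43/23) - Y(-32, -16) = (51 - 559/23 + 2*56 - 1*43/23*56) - (11 + 31*(-16)) = (51 - 559/23 + 112 - 1*43*(1/23)*56) - (11 - 496) = (51 - 13*43/23 + 112 - 1*43/23*56) - 1*(-485) = (51 - 559/23 + 112 - 2408/23) + 485 = 34 + 485 = 519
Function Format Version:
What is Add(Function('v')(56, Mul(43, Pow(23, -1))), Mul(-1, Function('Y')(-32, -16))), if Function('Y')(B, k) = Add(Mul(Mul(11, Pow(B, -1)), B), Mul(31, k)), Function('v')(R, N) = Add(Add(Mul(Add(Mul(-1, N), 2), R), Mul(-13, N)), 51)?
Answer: 519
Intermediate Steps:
Function('v')(R, N) = Add(51, Mul(-13, N), Mul(R, Add(2, Mul(-1, N)))) (Function('v')(R, N) = Add(Add(Mul(Add(2, Mul(-1, N)), R), Mul(-13, N)), 51) = Add(Add(Mul(R, Add(2, Mul(-1, N))), Mul(-13, N)), 51) = Add(Add(Mul(-13, N), Mul(R, Add(2, Mul(-1, N)))), 51) = Add(51, Mul(-13, N), Mul(R, Add(2, Mul(-1, N)))))
Function('Y')(B, k) = Add(11, Mul(31, k))
Add(Function('v')(56, Mul(43, Pow(23, -1))), Mul(-1, Function('Y')(-32, -16))) = Add(Add(51, Mul(-13, Mul(43, Pow(23, -1))), Mul(2, 56), Mul(-1, Mul(43, Pow(23, -1)), 56)), Mul(-1, Add(11, Mul(31, -16)))) = Add(Add(51, Mul(-13, Mul(43, Rational(1, 23))), 112, Mul(-1, Mul(43, Rational(1, 23)), 56)), Mul(-1, Add(11, -496))) = Add(Add(51, Mul(-13, Rational(43, 23)), 112, Mul(-1, Rational(43, 23), 56)), Mul(-1, -485)) = Add(Add(51, Rational(-559, 23), 112, Rational(-2408, 23)), 485) = Add(34, 485) = 519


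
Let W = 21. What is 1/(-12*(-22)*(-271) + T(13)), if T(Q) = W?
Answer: -1/71523 ≈ -1.3982e-5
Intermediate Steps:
T(Q) = 21
1/(-12*(-22)*(-271) + T(13)) = 1/(-12*(-22)*(-271) + 21) = 1/(264*(-271) + 21) = 1/(-71544 + 21) = 1/(-71523) = -1/71523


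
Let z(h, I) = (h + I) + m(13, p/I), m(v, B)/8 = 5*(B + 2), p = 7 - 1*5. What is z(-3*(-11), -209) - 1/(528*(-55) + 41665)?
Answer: -254318209/2638625 ≈ -96.383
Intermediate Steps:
p = 2 (p = 7 - 5 = 2)
m(v, B) = 80 + 40*B (m(v, B) = 8*(5*(B + 2)) = 8*(5*(2 + B)) = 8*(10 + 5*B) = 80 + 40*B)
z(h, I) = 80 + I + h + 80/I (z(h, I) = (h + I) + (80 + 40*(2/I)) = (I + h) + (80 + 80/I) = 80 + I + h + 80/I)
z(-3*(-11), -209) - 1/(528*(-55) + 41665) = (80 - 209 - 3*(-11) + 80/(-209)) - 1/(528*(-55) + 41665) = (80 - 209 + 33 + 80*(-1/209)) - 1/(-29040 + 41665) = (80 - 209 + 33 - 80/209) - 1/12625 = -20144/209 - 1*1/12625 = -20144/209 - 1/12625 = -254318209/2638625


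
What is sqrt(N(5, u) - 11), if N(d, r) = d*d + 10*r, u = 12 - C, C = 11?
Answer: 2*sqrt(6) ≈ 4.8990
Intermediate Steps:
u = 1 (u = 12 - 1*11 = 12 - 11 = 1)
N(d, r) = d**2 + 10*r
sqrt(N(5, u) - 11) = sqrt((5**2 + 10*1) - 11) = sqrt((25 + 10) - 11) = sqrt(35 - 11) = sqrt(24) = 2*sqrt(6)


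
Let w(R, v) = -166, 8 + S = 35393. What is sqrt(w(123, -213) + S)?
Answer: sqrt(35219) ≈ 187.67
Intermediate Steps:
S = 35385 (S = -8 + 35393 = 35385)
sqrt(w(123, -213) + S) = sqrt(-166 + 35385) = sqrt(35219)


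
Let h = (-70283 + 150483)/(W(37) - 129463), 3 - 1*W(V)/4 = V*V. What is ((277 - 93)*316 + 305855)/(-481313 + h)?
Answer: -49113293073/64942199351 ≈ -0.75626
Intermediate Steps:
W(V) = 12 - 4*V**2 (W(V) = 12 - 4*V*V = 12 - 4*V**2)
h = -80200/134927 (h = (-70283 + 150483)/((12 - 4*37**2) - 129463) = 80200/((12 - 4*1369) - 129463) = 80200/((12 - 5476) - 129463) = 80200/(-5464 - 129463) = 80200/(-134927) = 80200*(-1/134927) = -80200/134927 ≈ -0.59440)
((277 - 93)*316 + 305855)/(-481313 + h) = ((277 - 93)*316 + 305855)/(-481313 - 80200/134927) = (184*316 + 305855)/(-64942199351/134927) = (58144 + 305855)*(-134927/64942199351) = 363999*(-134927/64942199351) = -49113293073/64942199351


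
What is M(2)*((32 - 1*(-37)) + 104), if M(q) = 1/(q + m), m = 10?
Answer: 173/12 ≈ 14.417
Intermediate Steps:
M(q) = 1/(10 + q) (M(q) = 1/(q + 10) = 1/(10 + q))
M(2)*((32 - 1*(-37)) + 104) = ((32 - 1*(-37)) + 104)/(10 + 2) = ((32 + 37) + 104)/12 = (69 + 104)/12 = (1/12)*173 = 173/12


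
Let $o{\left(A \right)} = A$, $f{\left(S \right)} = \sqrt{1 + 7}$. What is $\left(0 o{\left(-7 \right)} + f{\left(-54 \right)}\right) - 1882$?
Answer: $-1882 + 2 \sqrt{2} \approx -1879.2$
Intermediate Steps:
$f{\left(S \right)} = 2 \sqrt{2}$ ($f{\left(S \right)} = \sqrt{8} = 2 \sqrt{2}$)
$\left(0 o{\left(-7 \right)} + f{\left(-54 \right)}\right) - 1882 = \left(0 \left(-7\right) + 2 \sqrt{2}\right) - 1882 = \left(0 + 2 \sqrt{2}\right) - 1882 = 2 \sqrt{2} - 1882 = -1882 + 2 \sqrt{2}$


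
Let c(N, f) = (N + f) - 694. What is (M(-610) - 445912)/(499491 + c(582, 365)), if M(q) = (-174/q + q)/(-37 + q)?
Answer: -907153181/1016669920 ≈ -0.89228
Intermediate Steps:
c(N, f) = -694 + N + f
M(q) = (q - 174/q)/(-37 + q)
(M(-610) - 445912)/(499491 + c(582, 365)) = ((-174 + (-610)²)/((-610)*(-37 - 610)) - 445912)/(499491 + (-694 + 582 + 365)) = (-1/610*(-174 + 372100)/(-647) - 445912)/(499491 + 253) = (-1/610*(-1/647)*371926 - 445912)/499744 = (185963/197335 - 445912)*(1/499744) = -87993858557/197335*1/499744 = -907153181/1016669920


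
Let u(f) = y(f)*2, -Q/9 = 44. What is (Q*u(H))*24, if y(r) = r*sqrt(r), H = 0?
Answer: 0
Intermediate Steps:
Q = -396 (Q = -9*44 = -396)
y(r) = r**(3/2)
u(f) = 2*f**(3/2) (u(f) = f**(3/2)*2 = 2*f**(3/2))
(Q*u(H))*24 = -792*0**(3/2)*24 = -792*0*24 = -396*0*24 = 0*24 = 0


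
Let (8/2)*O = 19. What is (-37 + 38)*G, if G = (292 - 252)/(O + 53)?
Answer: 160/231 ≈ 0.69264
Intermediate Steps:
O = 19/4 (O = (¼)*19 = 19/4 ≈ 4.7500)
G = 160/231 (G = (292 - 252)/(19/4 + 53) = 40/(231/4) = 40*(4/231) = 160/231 ≈ 0.69264)
(-37 + 38)*G = (-37 + 38)*(160/231) = 1*(160/231) = 160/231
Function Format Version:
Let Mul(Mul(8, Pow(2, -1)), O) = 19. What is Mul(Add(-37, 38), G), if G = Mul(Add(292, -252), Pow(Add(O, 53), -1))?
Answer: Rational(160, 231) ≈ 0.69264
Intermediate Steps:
O = Rational(19, 4) (O = Mul(Rational(1, 4), 19) = Rational(19, 4) ≈ 4.7500)
G = Rational(160, 231) (G = Mul(Add(292, -252), Pow(Add(Rational(19, 4), 53), -1)) = Mul(40, Pow(Rational(231, 4), -1)) = Mul(40, Rational(4, 231)) = Rational(160, 231) ≈ 0.69264)
Mul(Add(-37, 38), G) = Mul(Add(-37, 38), Rational(160, 231)) = Mul(1, Rational(160, 231)) = Rational(160, 231)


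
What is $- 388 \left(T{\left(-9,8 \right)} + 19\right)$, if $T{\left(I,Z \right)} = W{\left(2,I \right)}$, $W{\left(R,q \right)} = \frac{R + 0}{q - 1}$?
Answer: $- \frac{36472}{5} \approx -7294.4$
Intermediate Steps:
$W{\left(R,q \right)} = \frac{R}{-1 + q}$
$T{\left(I,Z \right)} = \frac{2}{-1 + I}$
$- 388 \left(T{\left(-9,8 \right)} + 19\right) = - 388 \left(\frac{2}{-1 - 9} + 19\right) = - 388 \left(\frac{2}{-10} + 19\right) = - 388 \left(2 \left(- \frac{1}{10}\right) + 19\right) = - 388 \left(- \frac{1}{5} + 19\right) = \left(-388\right) \frac{94}{5} = - \frac{36472}{5}$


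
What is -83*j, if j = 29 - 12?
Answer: -1411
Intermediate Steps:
j = 17
-83*j = -83*17 = -1411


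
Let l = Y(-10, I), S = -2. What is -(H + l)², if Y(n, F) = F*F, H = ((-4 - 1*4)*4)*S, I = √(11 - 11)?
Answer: -4096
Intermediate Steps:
I = 0 (I = √0 = 0)
H = 64 (H = ((-4 - 1*4)*4)*(-2) = ((-4 - 4)*4)*(-2) = -8*4*(-2) = -32*(-2) = 64)
Y(n, F) = F²
l = 0 (l = 0² = 0)
-(H + l)² = -(64 + 0)² = -1*64² = -1*4096 = -4096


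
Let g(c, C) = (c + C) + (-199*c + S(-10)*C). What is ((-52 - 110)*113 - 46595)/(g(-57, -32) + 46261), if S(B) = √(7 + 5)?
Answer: -3732781015/3307962937 - 4153664*√3/3307962937 ≈ -1.1306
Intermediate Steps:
S(B) = 2*√3 (S(B) = √12 = 2*√3)
g(c, C) = C - 198*c + 2*C*√3 (g(c, C) = (c + C) + (-199*c + (2*√3)*C) = (C + c) + (-199*c + 2*C*√3) = C - 198*c + 2*C*√3)
((-52 - 110)*113 - 46595)/(g(-57, -32) + 46261) = ((-52 - 110)*113 - 46595)/((-32 - 198*(-57) + 2*(-32)*√3) + 46261) = (-162*113 - 46595)/((-32 + 11286 - 64*√3) + 46261) = (-18306 - 46595)/((11254 - 64*√3) + 46261) = -64901/(57515 - 64*√3)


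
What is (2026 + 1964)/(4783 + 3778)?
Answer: 570/1223 ≈ 0.46607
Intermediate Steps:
(2026 + 1964)/(4783 + 3778) = 3990/8561 = 3990*(1/8561) = 570/1223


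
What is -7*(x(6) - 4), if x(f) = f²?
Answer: -224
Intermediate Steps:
-7*(x(6) - 4) = -7*(6² - 4) = -7*(36 - 4) = -7*32 = -224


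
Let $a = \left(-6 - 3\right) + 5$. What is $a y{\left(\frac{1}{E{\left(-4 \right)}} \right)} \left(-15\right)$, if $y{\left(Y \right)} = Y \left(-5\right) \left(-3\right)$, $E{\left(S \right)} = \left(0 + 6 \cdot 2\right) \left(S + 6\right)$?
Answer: $\frac{75}{2} \approx 37.5$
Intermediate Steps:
$E{\left(S \right)} = 72 + 12 S$ ($E{\left(S \right)} = \left(0 + 12\right) \left(6 + S\right) = 12 \left(6 + S\right) = 72 + 12 S$)
$a = -4$ ($a = -9 + 5 = -4$)
$y{\left(Y \right)} = 15 Y$ ($y{\left(Y \right)} = - 5 Y \left(-3\right) = 15 Y$)
$a y{\left(\frac{1}{E{\left(-4 \right)}} \right)} \left(-15\right) = - 4 \frac{15}{72 + 12 \left(-4\right)} \left(-15\right) = - 4 \frac{15}{72 - 48} \left(-15\right) = - 4 \cdot \frac{15}{24} \left(-15\right) = - 4 \cdot 15 \cdot \frac{1}{24} \left(-15\right) = \left(-4\right) \frac{5}{8} \left(-15\right) = \left(- \frac{5}{2}\right) \left(-15\right) = \frac{75}{2}$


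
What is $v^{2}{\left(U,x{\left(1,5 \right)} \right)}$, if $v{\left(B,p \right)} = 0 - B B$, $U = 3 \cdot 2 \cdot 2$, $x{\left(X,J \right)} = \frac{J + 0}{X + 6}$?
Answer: $20736$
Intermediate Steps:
$x{\left(X,J \right)} = \frac{J}{6 + X}$
$U = 12$ ($U = 6 \cdot 2 = 12$)
$v{\left(B,p \right)} = - B^{2}$ ($v{\left(B,p \right)} = 0 - B^{2} = - B^{2}$)
$v^{2}{\left(U,x{\left(1,5 \right)} \right)} = \left(- 12^{2}\right)^{2} = \left(\left(-1\right) 144\right)^{2} = \left(-144\right)^{2} = 20736$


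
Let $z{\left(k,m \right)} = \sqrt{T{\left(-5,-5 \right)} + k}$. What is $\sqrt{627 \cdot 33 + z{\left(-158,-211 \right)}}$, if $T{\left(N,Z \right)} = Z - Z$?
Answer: $\sqrt{20691 + i \sqrt{158}} \approx 143.84 + 0.0437 i$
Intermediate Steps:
$T{\left(N,Z \right)} = 0$
$z{\left(k,m \right)} = \sqrt{k}$ ($z{\left(k,m \right)} = \sqrt{0 + k} = \sqrt{k}$)
$\sqrt{627 \cdot 33 + z{\left(-158,-211 \right)}} = \sqrt{627 \cdot 33 + \sqrt{-158}} = \sqrt{20691 + i \sqrt{158}}$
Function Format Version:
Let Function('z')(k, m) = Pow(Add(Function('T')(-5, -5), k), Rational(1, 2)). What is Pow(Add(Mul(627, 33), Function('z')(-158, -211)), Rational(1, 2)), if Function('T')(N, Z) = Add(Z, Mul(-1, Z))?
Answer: Pow(Add(20691, Mul(I, Pow(158, Rational(1, 2)))), Rational(1, 2)) ≈ Add(143.84, Mul(0.0437, I))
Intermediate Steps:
Function('T')(N, Z) = 0
Function('z')(k, m) = Pow(k, Rational(1, 2)) (Function('z')(k, m) = Pow(Add(0, k), Rational(1, 2)) = Pow(k, Rational(1, 2)))
Pow(Add(Mul(627, 33), Function('z')(-158, -211)), Rational(1, 2)) = Pow(Add(Mul(627, 33), Pow(-158, Rational(1, 2))), Rational(1, 2)) = Pow(Add(20691, Mul(I, Pow(158, Rational(1, 2)))), Rational(1, 2))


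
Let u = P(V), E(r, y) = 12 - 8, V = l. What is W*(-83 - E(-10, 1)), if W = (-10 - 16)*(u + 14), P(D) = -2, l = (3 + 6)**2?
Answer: 27144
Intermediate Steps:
l = 81 (l = 9**2 = 81)
V = 81
E(r, y) = 4
u = -2
W = -312 (W = (-10 - 16)*(-2 + 14) = -26*12 = -312)
W*(-83 - E(-10, 1)) = -312*(-83 - 1*4) = -312*(-83 - 4) = -312*(-87) = 27144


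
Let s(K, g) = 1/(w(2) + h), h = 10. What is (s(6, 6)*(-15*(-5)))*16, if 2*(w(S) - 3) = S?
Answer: 600/7 ≈ 85.714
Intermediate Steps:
w(S) = 3 + S/2
s(K, g) = 1/14 (s(K, g) = 1/((3 + (½)*2) + 10) = 1/((3 + 1) + 10) = 1/(4 + 10) = 1/14)
(s(6, 6)*(-15*(-5)))*16 = ((-15*(-5))/14)*16 = ((1/14)*75)*16 = (75/14)*16 = 600/7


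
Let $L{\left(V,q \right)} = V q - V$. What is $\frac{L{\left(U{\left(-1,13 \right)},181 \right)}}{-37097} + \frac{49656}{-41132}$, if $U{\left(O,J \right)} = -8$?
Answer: $- \frac{445714638}{381468451} \approx -1.1684$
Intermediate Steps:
$L{\left(V,q \right)} = - V + V q$
$\frac{L{\left(U{\left(-1,13 \right)},181 \right)}}{-37097} + \frac{49656}{-41132} = \frac{\left(-8\right) \left(-1 + 181\right)}{-37097} + \frac{49656}{-41132} = \left(-8\right) 180 \left(- \frac{1}{37097}\right) + 49656 \left(- \frac{1}{41132}\right) = \left(-1440\right) \left(- \frac{1}{37097}\right) - \frac{12414}{10283} = \frac{1440}{37097} - \frac{12414}{10283} = - \frac{445714638}{381468451}$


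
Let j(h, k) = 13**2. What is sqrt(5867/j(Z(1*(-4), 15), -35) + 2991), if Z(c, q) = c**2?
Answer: 11*sqrt(4226)/13 ≈ 55.007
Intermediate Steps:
j(h, k) = 169
sqrt(5867/j(Z(1*(-4), 15), -35) + 2991) = sqrt(5867/169 + 2991) = sqrt(511346/169) = 11*sqrt(4226)/13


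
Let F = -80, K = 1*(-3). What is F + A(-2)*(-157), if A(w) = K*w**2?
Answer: 1804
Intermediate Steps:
K = -3
A(w) = -3*w**2
F + A(-2)*(-157) = -80 - 3*(-2)**2*(-157) = -80 - 3*4*(-157) = -80 - 12*(-157) = -80 + 1884 = 1804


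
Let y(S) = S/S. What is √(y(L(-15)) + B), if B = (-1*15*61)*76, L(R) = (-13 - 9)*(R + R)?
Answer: I*√69539 ≈ 263.7*I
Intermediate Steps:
L(R) = -44*R
y(S) = 1
B = -69540 (B = -15*61*76 = -915*76 = -69540)
√(y(L(-15)) + B) = √(1 - 69540) = √(-69539) = I*√69539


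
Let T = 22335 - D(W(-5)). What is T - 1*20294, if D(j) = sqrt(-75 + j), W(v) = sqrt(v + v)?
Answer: 2041 - sqrt(-75 + I*sqrt(10)) ≈ 2040.8 - 8.6622*I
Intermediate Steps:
W(v) = sqrt(2)*sqrt(v) (W(v) = sqrt(2*v) = sqrt(2)*sqrt(v))
T = 22335 - sqrt(-75 + I*sqrt(10)) (T = 22335 - sqrt(-75 + sqrt(2)*sqrt(-5)) = 22335 - sqrt(-75 + sqrt(2)*(I*sqrt(5))) = 22335 - sqrt(-75 + I*sqrt(10)) ≈ 22335.0 - 8.6622*I)
T - 1*20294 = (22335 - sqrt(-75 + I*sqrt(10))) - 1*20294 = (22335 - sqrt(-75 + I*sqrt(10))) - 20294 = 2041 - sqrt(-75 + I*sqrt(10))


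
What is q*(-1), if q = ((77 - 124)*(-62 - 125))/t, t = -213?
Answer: 8789/213 ≈ 41.263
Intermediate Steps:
q = -8789/213 (q = ((77 - 124)*(-62 - 125))/(-213) = -47*(-187)*(-1/213) = 8789*(-1/213) = -8789/213 ≈ -41.263)
q*(-1) = -8789/213*(-1) = 8789/213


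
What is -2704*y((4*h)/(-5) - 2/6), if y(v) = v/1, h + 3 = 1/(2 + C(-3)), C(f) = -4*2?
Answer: -29744/5 ≈ -5948.8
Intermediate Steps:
C(f) = -8
h = -19/6 (h = -3 + 1/(2 - 8) = -3 + 1/(-6) = -3 - ⅙ = -19/6 ≈ -3.1667)
y(v) = v (y(v) = v*1 = v)
-2704*y((4*h)/(-5) - 2/6) = -2704*((4*(-19/6))/(-5) - 2/6) = -2704*(-38/3*(-⅕) - 2*⅙) = -2704*(38/15 - ⅓) = -2704*11/5 = -29744/5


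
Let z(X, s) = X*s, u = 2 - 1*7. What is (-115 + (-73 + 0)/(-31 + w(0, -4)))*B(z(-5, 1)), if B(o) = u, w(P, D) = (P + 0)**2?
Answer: 17460/31 ≈ 563.23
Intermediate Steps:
u = -5 (u = 2 - 7 = -5)
w(P, D) = P**2
B(o) = -5
(-115 + (-73 + 0)/(-31 + w(0, -4)))*B(z(-5, 1)) = (-115 + (-73 + 0)/(-31 + 0**2))*(-5) = (-115 - 73/(-31 + 0))*(-5) = (-115 - 73/(-31))*(-5) = (-115 - 73*(-1/31))*(-5) = (-115 + 73/31)*(-5) = -3492/31*(-5) = 17460/31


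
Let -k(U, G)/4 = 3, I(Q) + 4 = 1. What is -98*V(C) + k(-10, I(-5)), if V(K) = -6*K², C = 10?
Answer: 58788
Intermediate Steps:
I(Q) = -3 (I(Q) = -4 + 1 = -3)
k(U, G) = -12 (k(U, G) = -4*3 = -12)
-98*V(C) + k(-10, I(-5)) = -(-588)*10² - 12 = -(-588)*100 - 12 = -98*(-600) - 12 = 58800 - 12 = 58788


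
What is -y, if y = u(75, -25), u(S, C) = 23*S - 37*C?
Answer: -2650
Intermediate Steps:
u(S, C) = -37*C + 23*S
y = 2650 (y = -37*(-25) + 23*75 = 925 + 1725 = 2650)
-y = -1*2650 = -2650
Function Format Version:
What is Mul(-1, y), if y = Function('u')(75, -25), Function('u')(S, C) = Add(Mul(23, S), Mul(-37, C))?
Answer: -2650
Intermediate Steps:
Function('u')(S, C) = Add(Mul(-37, C), Mul(23, S))
y = 2650 (y = Add(Mul(-37, -25), Mul(23, 75)) = Add(925, 1725) = 2650)
Mul(-1, y) = Mul(-1, 2650) = -2650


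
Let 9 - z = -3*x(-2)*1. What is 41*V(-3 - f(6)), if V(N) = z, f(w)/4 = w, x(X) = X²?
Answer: 861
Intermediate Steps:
f(w) = 4*w
z = 21 (z = 9 - (-3*(-2)²) = 9 - (-3*4) = 9 - (-12) = 9 - 1*(-12) = 9 + 12 = 21)
V(N) = 21
41*V(-3 - f(6)) = 41*21 = 861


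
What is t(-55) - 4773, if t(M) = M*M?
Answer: -1748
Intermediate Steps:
t(M) = M²
t(-55) - 4773 = (-55)² - 4773 = 3025 - 4773 = -1748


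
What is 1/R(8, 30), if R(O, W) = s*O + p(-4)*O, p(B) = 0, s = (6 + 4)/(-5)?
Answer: -1/16 ≈ -0.062500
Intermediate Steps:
s = -2 (s = 10*(-⅕) = -2)
R(O, W) = -2*O (R(O, W) = -2*O + 0*O = -2*O + 0 = -2*O)
1/R(8, 30) = 1/(-2*8) = 1/(-16) = -1/16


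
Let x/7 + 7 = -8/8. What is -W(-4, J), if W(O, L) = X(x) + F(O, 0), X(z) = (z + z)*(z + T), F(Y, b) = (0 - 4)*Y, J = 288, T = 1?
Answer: -6176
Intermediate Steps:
x = -56 (x = -49 + 7*(-8/8) = -49 + 7*(-8*⅛) = -49 + 7*(-1) = -49 - 7 = -56)
F(Y, b) = -4*Y
X(z) = 2*z*(1 + z) (X(z) = (z + z)*(z + 1) = (2*z)*(1 + z) = 2*z*(1 + z))
W(O, L) = 6160 - 4*O (W(O, L) = 2*(-56)*(1 - 56) - 4*O = 2*(-56)*(-55) - 4*O = 6160 - 4*O)
-W(-4, J) = -(6160 - 4*(-4)) = -(6160 + 16) = -1*6176 = -6176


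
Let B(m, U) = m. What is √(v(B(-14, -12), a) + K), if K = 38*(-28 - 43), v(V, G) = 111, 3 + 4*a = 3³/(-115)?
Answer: I*√2587 ≈ 50.863*I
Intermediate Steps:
a = -93/115 (a = -¾ + (3³/(-115))/4 = -¾ + (27*(-1/115))/4 = -¾ + (¼)*(-27/115) = -¾ - 27/460 = -93/115 ≈ -0.80870)
K = -2698 (K = 38*(-71) = -2698)
√(v(B(-14, -12), a) + K) = √(111 - 2698) = √(-2587) = I*√2587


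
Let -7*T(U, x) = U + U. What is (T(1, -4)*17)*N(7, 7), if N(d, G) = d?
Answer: -34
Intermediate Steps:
T(U, x) = -2*U/7 (T(U, x) = -(U + U)/7 = -2*U/7)
(T(1, -4)*17)*N(7, 7) = (-2/7*1*17)*7 = -2/7*17*7 = -34/7*7 = -34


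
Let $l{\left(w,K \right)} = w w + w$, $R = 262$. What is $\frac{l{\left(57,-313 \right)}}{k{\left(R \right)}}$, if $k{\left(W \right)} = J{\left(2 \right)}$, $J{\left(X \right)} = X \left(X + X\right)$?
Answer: $\frac{1653}{4} \approx 413.25$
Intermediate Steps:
$l{\left(w,K \right)} = w + w^{2}$ ($l{\left(w,K \right)} = w^{2} + w = w + w^{2}$)
$J{\left(X \right)} = 2 X^{2}$ ($J{\left(X \right)} = X 2 X = 2 X^{2}$)
$k{\left(W \right)} = 8$ ($k{\left(W \right)} = 2 \cdot 2^{2} = 2 \cdot 4 = 8$)
$\frac{l{\left(57,-313 \right)}}{k{\left(R \right)}} = \frac{57 \left(1 + 57\right)}{8} = 57 \cdot 58 \cdot \frac{1}{8} = 3306 \cdot \frac{1}{8} = \frac{1653}{4}$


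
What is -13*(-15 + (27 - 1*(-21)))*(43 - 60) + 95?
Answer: 7388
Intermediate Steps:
-13*(-15 + (27 - 1*(-21)))*(43 - 60) + 95 = -13*(-15 + (27 + 21))*(-17) + 95 = -13*(-15 + 48)*(-17) + 95 = -429*(-17) + 95 = -13*(-561) + 95 = 7293 + 95 = 7388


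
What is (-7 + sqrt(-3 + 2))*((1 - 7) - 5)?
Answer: 77 - 11*I ≈ 77.0 - 11.0*I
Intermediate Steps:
(-7 + sqrt(-3 + 2))*((1 - 7) - 5) = (-7 + sqrt(-1))*(-6 - 5) = (-7 + I)*(-11) = 77 - 11*I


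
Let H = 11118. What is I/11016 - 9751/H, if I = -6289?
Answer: -1738609/1200744 ≈ -1.4479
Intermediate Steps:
I/11016 - 9751/H = -6289/11016 - 9751/11118 = -1738609/1200744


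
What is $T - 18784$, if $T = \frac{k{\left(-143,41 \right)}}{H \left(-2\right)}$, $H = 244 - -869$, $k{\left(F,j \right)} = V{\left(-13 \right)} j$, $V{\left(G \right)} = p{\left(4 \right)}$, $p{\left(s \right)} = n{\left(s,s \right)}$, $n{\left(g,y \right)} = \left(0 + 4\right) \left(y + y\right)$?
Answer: $- \frac{20907248}{1113} \approx -18785.0$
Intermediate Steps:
$n{\left(g,y \right)} = 8 y$ ($n{\left(g,y \right)} = 4 \cdot 2 y = 8 y$)
$p{\left(s \right)} = 8 s$
$V{\left(G \right)} = 32$ ($V{\left(G \right)} = 8 \cdot 4 = 32$)
$k{\left(F,j \right)} = 32 j$
$H = 1113$ ($H = 244 + 869 = 1113$)
$T = - \frac{656}{1113}$ ($T = \frac{32 \cdot 41}{1113 \left(-2\right)} = \frac{1312}{-2226} = 1312 \left(- \frac{1}{2226}\right) = - \frac{656}{1113} \approx -0.5894$)
$T - 18784 = - \frac{656}{1113} - 18784 = - \frac{20907248}{1113}$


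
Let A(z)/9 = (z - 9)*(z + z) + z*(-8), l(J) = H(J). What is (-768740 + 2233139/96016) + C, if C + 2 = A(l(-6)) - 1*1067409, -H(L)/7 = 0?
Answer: -176297641277/96016 ≈ -1.8361e+6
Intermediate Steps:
H(L) = 0 (H(L) = -7*0 = 0)
l(J) = 0
A(z) = -72*z + 18*z*(-9 + z) (A(z) = 9*((z - 9)*(z + z) + z*(-8)) = 9*((-9 + z)*(2*z) - 8*z) = 9*(2*z*(-9 + z) - 8*z) = 9*(-8*z + 2*z*(-9 + z)) = -72*z + 18*z*(-9 + z))
C = -1067411 (C = -2 + (18*0*(-13 + 0) - 1*1067409) = -2 + (18*0*(-13) - 1067409) = -2 + (0 - 1067409) = -2 - 1067409 = -1067411)
(-768740 + 2233139/96016) + C = (-768740 + 2233139/96016) - 1067411 = -73809106701/96016 - 1067411 = -176297641277/96016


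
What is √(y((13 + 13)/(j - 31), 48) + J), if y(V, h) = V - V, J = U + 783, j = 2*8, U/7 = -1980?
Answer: 3*I*√1453 ≈ 114.35*I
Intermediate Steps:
U = -13860 (U = 7*(-1980) = -13860)
j = 16
J = -13077 (J = -13860 + 783 = -13077)
y(V, h) = 0
√(y((13 + 13)/(j - 31), 48) + J) = √(0 - 13077) = √(-13077) = 3*I*√1453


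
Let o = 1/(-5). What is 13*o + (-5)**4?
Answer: 3112/5 ≈ 622.40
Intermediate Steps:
o = -1/5 ≈ -0.20000
13*o + (-5)**4 = 13*(-1/5) + (-5)**4 = -13/5 + 625 = 3112/5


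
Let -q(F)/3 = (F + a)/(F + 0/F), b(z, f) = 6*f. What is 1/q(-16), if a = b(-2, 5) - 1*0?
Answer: 8/21 ≈ 0.38095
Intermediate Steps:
a = 30 (a = 6*5 - 1*0 = 30 + 0 = 30)
q(F) = -3*(30 + F)/F (q(F) = -3*(F + 30)/(F + 0/F) = -3*(30 + F)/(F + 0) = -3*(30 + F)/F)
1/q(-16) = 1/(-3 - 90/(-16)) = 1/(-3 - 90*(-1/16)) = 1/(-3 + 45/8) = 1/(21/8) = 8/21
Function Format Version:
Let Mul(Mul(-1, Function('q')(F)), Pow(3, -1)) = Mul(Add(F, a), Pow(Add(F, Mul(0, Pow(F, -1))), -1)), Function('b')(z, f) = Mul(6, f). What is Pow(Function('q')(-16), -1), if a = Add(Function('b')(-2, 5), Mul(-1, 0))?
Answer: Rational(8, 21) ≈ 0.38095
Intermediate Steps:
a = 30 (a = Add(Mul(6, 5), Mul(-1, 0)) = Add(30, 0) = 30)
Function('q')(F) = Mul(-3, Pow(F, -1), Add(30, F)) (Function('q')(F) = Mul(-3, Mul(Add(F, 30), Pow(Add(F, Mul(0, Pow(F, -1))), -1))) = Mul(-3, Mul(Add(30, F), Pow(Add(F, 0), -1))) = Mul(-3, Mul(Add(30, F), Pow(F, -1))) = Mul(-3, Mul(Pow(F, -1), Add(30, F))) = Mul(-3, Pow(F, -1), Add(30, F)))
Pow(Function('q')(-16), -1) = Pow(Add(-3, Mul(-90, Pow(-16, -1))), -1) = Pow(Add(-3, Mul(-90, Rational(-1, 16))), -1) = Pow(Add(-3, Rational(45, 8)), -1) = Pow(Rational(21, 8), -1) = Rational(8, 21)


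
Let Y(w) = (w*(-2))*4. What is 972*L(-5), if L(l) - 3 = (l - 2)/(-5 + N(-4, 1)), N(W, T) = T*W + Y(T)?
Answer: 56376/17 ≈ 3316.2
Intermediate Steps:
Y(w) = -8*w (Y(w) = -2*w*4 = -8*w)
N(W, T) = -8*T + T*W (N(W, T) = T*W - 8*T = -8*T + T*W)
L(l) = 53/17 - l/17 (L(l) = 3 + (l - 2)/(-5 + 1*(-8 - 4)) = 3 + (-2 + l)/(-5 + 1*(-12)) = 3 + (-2 + l)/(-5 - 12) = 3 + (-2 + l)/(-17) = 3 + (-2 + l)*(-1/17) = 3 + (2/17 - l/17) = 53/17 - l/17)
972*L(-5) = 972*(53/17 - 1/17*(-5)) = 972*(53/17 + 5/17) = 972*(58/17) = 56376/17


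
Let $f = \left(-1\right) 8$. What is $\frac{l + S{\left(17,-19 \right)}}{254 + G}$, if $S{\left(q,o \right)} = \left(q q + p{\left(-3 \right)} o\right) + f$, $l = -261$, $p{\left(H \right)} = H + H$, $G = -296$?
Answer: $- \frac{67}{21} \approx -3.1905$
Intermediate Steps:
$p{\left(H \right)} = 2 H$
$f = -8$
$S{\left(q,o \right)} = -8 + q^{2} - 6 o$ ($S{\left(q,o \right)} = \left(q q + 2 \left(-3\right) o\right) - 8 = \left(q^{2} - 6 o\right) - 8 = -8 + q^{2} - 6 o$)
$\frac{l + S{\left(17,-19 \right)}}{254 + G} = \frac{-261 - \left(-106 - 289\right)}{254 - 296} = \frac{-261 + \left(-8 + 289 + 114\right)}{-42} = \left(-261 + 395\right) \left(- \frac{1}{42}\right) = 134 \left(- \frac{1}{42}\right) = - \frac{67}{21}$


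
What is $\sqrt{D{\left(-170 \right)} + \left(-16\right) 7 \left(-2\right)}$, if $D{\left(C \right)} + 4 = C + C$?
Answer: $2 i \sqrt{30} \approx 10.954 i$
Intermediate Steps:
$D{\left(C \right)} = -4 + 2 C$ ($D{\left(C \right)} = -4 + \left(C + C\right) = -4 + 2 C$)
$\sqrt{D{\left(-170 \right)} + \left(-16\right) 7 \left(-2\right)} = \sqrt{\left(-4 + 2 \left(-170\right)\right) + \left(-16\right) 7 \left(-2\right)} = \sqrt{\left(-4 - 340\right) - -224} = \sqrt{-344 + 224} = \sqrt{-120} = 2 i \sqrt{30}$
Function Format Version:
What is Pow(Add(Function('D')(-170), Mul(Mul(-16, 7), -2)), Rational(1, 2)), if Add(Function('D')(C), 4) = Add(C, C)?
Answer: Mul(2, I, Pow(30, Rational(1, 2))) ≈ Mul(10.954, I)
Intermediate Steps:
Function('D')(C) = Add(-4, Mul(2, C)) (Function('D')(C) = Add(-4, Add(C, C)) = Add(-4, Mul(2, C)))
Pow(Add(Function('D')(-170), Mul(Mul(-16, 7), -2)), Rational(1, 2)) = Pow(Add(Add(-4, Mul(2, -170)), Mul(Mul(-16, 7), -2)), Rational(1, 2)) = Pow(Add(Add(-4, -340), Mul(-112, -2)), Rational(1, 2)) = Pow(Add(-344, 224), Rational(1, 2)) = Pow(-120, Rational(1, 2)) = Mul(2, I, Pow(30, Rational(1, 2)))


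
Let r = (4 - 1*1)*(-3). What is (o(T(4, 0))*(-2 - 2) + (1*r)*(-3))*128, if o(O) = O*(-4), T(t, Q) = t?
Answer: 11648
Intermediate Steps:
o(O) = -4*O
r = -9 (r = (4 - 1)*(-3) = 3*(-3) = -9)
(o(T(4, 0))*(-2 - 2) + (1*r)*(-3))*128 = ((-4*4)*(-2 - 2) + (1*(-9))*(-3))*128 = (-16*(-4) - 9*(-3))*128 = (64 + 27)*128 = 91*128 = 11648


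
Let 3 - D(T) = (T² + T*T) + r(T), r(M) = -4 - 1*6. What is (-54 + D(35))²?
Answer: 6205081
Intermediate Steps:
r(M) = -10 (r(M) = -4 - 6 = -10)
D(T) = 13 - 2*T² (D(T) = 3 - ((T² + T*T) - 10) = 3 - ((T² + T²) - 10) = 3 - (2*T² - 10) = 3 - (-10 + 2*T²) = 3 + (10 - 2*T²) = 13 - 2*T²)
(-54 + D(35))² = (-54 + (13 - 2*35²))² = (-54 + (13 - 2*1225))² = (-54 + (13 - 2450))² = (-54 - 2437)² = (-2491)² = 6205081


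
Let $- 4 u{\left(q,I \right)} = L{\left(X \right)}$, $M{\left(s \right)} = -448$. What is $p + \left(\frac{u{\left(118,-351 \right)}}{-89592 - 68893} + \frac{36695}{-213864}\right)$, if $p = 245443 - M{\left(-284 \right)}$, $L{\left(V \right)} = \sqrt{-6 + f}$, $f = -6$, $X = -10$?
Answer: $\frac{52587196129}{213864} + \frac{i \sqrt{3}}{316970} \approx 2.4589 \cdot 10^{5} + 5.4644 \cdot 10^{-6} i$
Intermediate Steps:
$L{\left(V \right)} = 2 i \sqrt{3}$ ($L{\left(V \right)} = \sqrt{-6 - 6} = \sqrt{-12} = 2 i \sqrt{3}$)
$u{\left(q,I \right)} = - \frac{i \sqrt{3}}{2}$ ($u{\left(q,I \right)} = - \frac{2 i \sqrt{3}}{4} = - \frac{i \sqrt{3}}{2}$)
$p = 245891$ ($p = 245443 - -448 = 245443 + 448 = 245891$)
$p + \left(\frac{u{\left(118,-351 \right)}}{-89592 - 68893} + \frac{36695}{-213864}\right) = 245891 + \left(\frac{\left(- \frac{1}{2}\right) i \sqrt{3}}{-89592 - 68893} + \frac{36695}{-213864}\right) = 245891 + \left(\frac{\left(- \frac{1}{2}\right) i \sqrt{3}}{-89592 - 68893} + 36695 \left(- \frac{1}{213864}\right)\right) = 245891 - \left(\frac{36695}{213864} - \frac{\left(- \frac{1}{2}\right) i \sqrt{3}}{-158485}\right) = 245891 - \left(\frac{36695}{213864} - - \frac{i \sqrt{3}}{2} \left(- \frac{1}{158485}\right)\right) = 245891 - \left(\frac{36695}{213864} - \frac{i \sqrt{3}}{316970}\right) = \frac{52587196129}{213864} + \frac{i \sqrt{3}}{316970}$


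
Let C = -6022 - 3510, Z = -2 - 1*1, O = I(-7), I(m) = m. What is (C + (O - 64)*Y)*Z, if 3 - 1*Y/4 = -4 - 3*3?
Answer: 42228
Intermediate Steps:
O = -7
Z = -3 (Z = -2 - 1 = -3)
Y = 64 (Y = 12 - 4*(-4 - 3*3) = 12 - 4*(-4 - 9) = 12 - 4*(-13) = 12 + 52 = 64)
C = -9532
(C + (O - 64)*Y)*Z = (-9532 + (-7 - 64)*64)*(-3) = (-9532 - 71*64)*(-3) = (-9532 - 4544)*(-3) = -14076*(-3) = 42228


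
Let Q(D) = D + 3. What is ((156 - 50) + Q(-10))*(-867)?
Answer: -85833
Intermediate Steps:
Q(D) = 3 + D
((156 - 50) + Q(-10))*(-867) = ((156 - 50) + (3 - 10))*(-867) = (106 - 7)*(-867) = 99*(-867) = -85833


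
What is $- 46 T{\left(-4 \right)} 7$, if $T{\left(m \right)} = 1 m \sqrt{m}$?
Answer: $2576 i \approx 2576.0 i$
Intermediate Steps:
$T{\left(m \right)} = m^{\frac{3}{2}}$ ($T{\left(m \right)} = m \sqrt{m} = m^{\frac{3}{2}}$)
$- 46 T{\left(-4 \right)} 7 = - 46 \left(-4\right)^{\frac{3}{2}} \cdot 7 = - 46 \left(- 8 i\right) 7 = 368 i 7 = 2576 i$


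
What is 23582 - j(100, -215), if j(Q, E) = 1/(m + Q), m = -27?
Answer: 1721485/73 ≈ 23582.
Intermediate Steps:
j(Q, E) = 1/(-27 + Q)
23582 - j(100, -215) = 23582 - 1/(-27 + 100) = 23582 - 1/73 = 1721485/73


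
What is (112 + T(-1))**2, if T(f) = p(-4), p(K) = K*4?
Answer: 9216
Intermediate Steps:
p(K) = 4*K
T(f) = -16 (T(f) = 4*(-4) = -16)
(112 + T(-1))**2 = (112 - 16)**2 = 96**2 = 9216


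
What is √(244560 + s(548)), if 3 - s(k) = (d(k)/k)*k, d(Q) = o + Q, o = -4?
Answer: √244019 ≈ 493.98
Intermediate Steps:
d(Q) = -4 + Q
s(k) = 7 - k (s(k) = 3 - (-4 + k)/k*k = 3 - (-4 + k) = 3 + (4 - k) = 7 - k)
√(244560 + s(548)) = √(244560 + (7 - 1*548)) = √(244560 + (7 - 548)) = √(244560 - 541) = √244019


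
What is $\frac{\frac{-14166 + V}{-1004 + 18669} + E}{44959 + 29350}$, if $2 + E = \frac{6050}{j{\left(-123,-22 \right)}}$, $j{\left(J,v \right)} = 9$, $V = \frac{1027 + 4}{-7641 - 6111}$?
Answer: $\frac{54207218659}{6017272335240} \approx 0.0090086$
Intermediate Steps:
$V = - \frac{1031}{13752}$ ($V = \frac{1031}{-13752} = 1031 \left(- \frac{1}{13752}\right) = - \frac{1031}{13752} \approx -0.074971$)
$E = \frac{6032}{9}$ ($E = -2 + \frac{6050}{9} = \frac{6032}{9} \approx 670.22$)
$\frac{\frac{-14166 + V}{-1004 + 18669} + E}{44959 + 29350} = \frac{\frac{-14166 - \frac{1031}{13752}}{-1004 + 18669} + \frac{6032}{9}}{44959 + 29350} = \frac{- \frac{194811863}{13752 \cdot 17665} + \frac{6032}{9}}{74309} = \left(\left(- \frac{194811863}{13752}\right) \frac{1}{17665} + \frac{6032}{9}\right) \frac{1}{74309} = \left(- \frac{194811863}{242929080} + \frac{6032}{9}\right) \frac{1}{74309} = \frac{54207218659}{80976360} \cdot \frac{1}{74309} = \frac{54207218659}{6017272335240}$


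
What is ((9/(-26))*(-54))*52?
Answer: 972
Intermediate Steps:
((9/(-26))*(-54))*52 = ((9*(-1/26))*(-54))*52 = -9/26*(-54)*52 = (243/13)*52 = 972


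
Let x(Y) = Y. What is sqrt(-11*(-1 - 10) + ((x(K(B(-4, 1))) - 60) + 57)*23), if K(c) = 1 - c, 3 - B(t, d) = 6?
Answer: 12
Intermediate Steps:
B(t, d) = -3 (B(t, d) = 3 - 1*6 = 3 - 6 = -3)
sqrt(-11*(-1 - 10) + ((x(K(B(-4, 1))) - 60) + 57)*23) = sqrt(-11*(-1 - 10) + (((1 - 1*(-3)) - 60) + 57)*23) = sqrt(-11*(-11) + (((1 + 3) - 60) + 57)*23) = sqrt(121 + ((4 - 60) + 57)*23) = sqrt(121 + (-56 + 57)*23) = sqrt(121 + 1*23) = sqrt(121 + 23) = sqrt(144) = 12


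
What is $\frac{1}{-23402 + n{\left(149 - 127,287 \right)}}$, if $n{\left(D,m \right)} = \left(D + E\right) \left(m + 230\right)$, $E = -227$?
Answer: $- \frac{1}{129387} \approx -7.7288 \cdot 10^{-6}$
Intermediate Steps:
$n{\left(D,m \right)} = \left(-227 + D\right) \left(230 + m\right)$ ($n{\left(D,m \right)} = \left(D - 227\right) \left(m + 230\right) = \left(-227 + D\right) \left(230 + m\right)$)
$\frac{1}{-23402 + n{\left(149 - 127,287 \right)}} = \frac{1}{-23402 + \left(-52210 - 65149 + 230 \left(149 - 127\right) + \left(149 - 127\right) 287\right)} = \frac{1}{-23402 + \left(-52210 - 65149 + 230 \cdot 22 + 22 \cdot 287\right)} = \frac{1}{-23402 + \left(-52210 - 65149 + 5060 + 6314\right)} = \frac{1}{-23402 - 105985} = \frac{1}{-129387} = - \frac{1}{129387}$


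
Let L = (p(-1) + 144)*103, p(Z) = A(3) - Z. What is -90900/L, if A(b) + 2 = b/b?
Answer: -2525/412 ≈ -6.1286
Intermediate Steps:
A(b) = -1 (A(b) = -2 + b/b = -2 + 1 = -1)
p(Z) = -1 - Z
L = 14832 (L = ((-1 - 1*(-1)) + 144)*103 = ((-1 + 1) + 144)*103 = (0 + 144)*103 = 144*103 = 14832)
-90900/L = -90900/14832 = -90900*1/14832 = -2525/412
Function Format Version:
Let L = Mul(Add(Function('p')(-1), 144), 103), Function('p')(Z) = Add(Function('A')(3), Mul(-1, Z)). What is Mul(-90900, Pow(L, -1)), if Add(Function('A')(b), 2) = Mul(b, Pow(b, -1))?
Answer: Rational(-2525, 412) ≈ -6.1286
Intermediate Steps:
Function('A')(b) = -1 (Function('A')(b) = Add(-2, Mul(b, Pow(b, -1))) = Add(-2, 1) = -1)
Function('p')(Z) = Add(-1, Mul(-1, Z))
L = 14832 (L = Mul(Add(Add(-1, Mul(-1, -1)), 144), 103) = Mul(Add(Add(-1, 1), 144), 103) = Mul(Add(0, 144), 103) = Mul(144, 103) = 14832)
Mul(-90900, Pow(L, -1)) = Mul(-90900, Pow(14832, -1)) = Mul(-90900, Rational(1, 14832)) = Rational(-2525, 412)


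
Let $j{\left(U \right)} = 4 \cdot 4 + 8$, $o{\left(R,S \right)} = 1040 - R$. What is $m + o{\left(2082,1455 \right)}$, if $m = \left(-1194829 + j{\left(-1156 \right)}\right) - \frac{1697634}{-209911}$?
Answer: $- \frac{251019741983}{209911} \approx -1.1958 \cdot 10^{6}$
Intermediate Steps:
$j{\left(U \right)} = 24$ ($j{\left(U \right)} = 16 + 8 = 24$)
$m = - \frac{250801014721}{209911}$ ($m = \left(-1194829 + 24\right) - \frac{1697634}{-209911} = -1194805 - - \frac{1697634}{209911} = -1194805 + \frac{1697634}{209911} = - \frac{250801014721}{209911} \approx -1.1948 \cdot 10^{6}$)
$m + o{\left(2082,1455 \right)} = - \frac{250801014721}{209911} + \left(1040 - 2082\right) = - \frac{250801014721}{209911} - 1042 = - \frac{251019741983}{209911}$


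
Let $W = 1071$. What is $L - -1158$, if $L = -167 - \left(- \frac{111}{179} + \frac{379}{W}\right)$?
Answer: $\frac{190034659}{191709} \approx 991.27$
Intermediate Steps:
$L = - \frac{31964363}{191709}$ ($L = -167 - \left(- \frac{111}{179} + \frac{379}{1071}\right) = -167 - - \frac{51040}{191709} = -167 + \left(\frac{111}{179} - \frac{379}{1071}\right) = -167 + \frac{51040}{191709} = - \frac{31964363}{191709} \approx -166.73$)
$L - -1158 = - \frac{31964363}{191709} - -1158 = - \frac{31964363}{191709} + 1158 = \frac{190034659}{191709}$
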